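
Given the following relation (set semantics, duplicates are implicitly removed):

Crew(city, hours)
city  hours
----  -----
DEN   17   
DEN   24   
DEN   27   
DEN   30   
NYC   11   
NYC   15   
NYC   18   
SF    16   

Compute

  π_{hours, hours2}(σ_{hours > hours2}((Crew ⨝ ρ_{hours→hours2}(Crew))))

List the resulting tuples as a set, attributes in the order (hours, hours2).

ρ[hours→hours2]: schema becomes (city, hours2); tuples unchanged.
Crew ⋈ ρ_{hours→hours2}(Crew) (natural join on city): {(DEN, 17, 17), (DEN, 17, 24), (DEN, 17, 27), (DEN, 17, 30), (DEN, 24, 17), (DEN, 24, 24), (DEN, 24, 27), (DEN, 24, 30), (DEN, 27, 17), (DEN, 27, 24), (DEN, 27, 27), (DEN, 27, 30), (DEN, 30, 17), (DEN, 30, 24), (DEN, 30, 27), (DEN, 30, 30), (NYC, 11, 11), (NYC, 11, 15), (NYC, 11, 18), (NYC, 15, 11), (NYC, 15, 15), (NYC, 15, 18), (NYC, 18, 11), (NYC, 18, 15), (NYC, 18, 18), (SF, 16, 16)}
Selection hours > hours2: {(DEN, 24, 17), (DEN, 27, 17), (DEN, 27, 24), (DEN, 30, 17), (DEN, 30, 24), (DEN, 30, 27), (NYC, 15, 11), (NYC, 18, 11), (NYC, 18, 15)}
π[hours, hours2]: project onto (hours, hours2) → {(15, 11), (18, 11), (18, 15), (24, 17), (27, 17), (27, 24), (30, 17), (30, 24), (30, 27)}

{(15, 11), (18, 11), (18, 15), (24, 17), (27, 17), (27, 24), (30, 17), (30, 24), (30, 27)}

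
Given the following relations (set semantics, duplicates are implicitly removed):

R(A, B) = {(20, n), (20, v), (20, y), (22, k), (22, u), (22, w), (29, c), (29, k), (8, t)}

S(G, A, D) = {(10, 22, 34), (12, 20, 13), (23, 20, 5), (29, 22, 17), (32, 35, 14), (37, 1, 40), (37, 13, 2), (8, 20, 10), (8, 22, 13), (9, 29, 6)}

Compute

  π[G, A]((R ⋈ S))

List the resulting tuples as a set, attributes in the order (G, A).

R ⋈ S (natural join on A): {(20, n, 12, 13), (20, n, 23, 5), (20, n, 8, 10), (20, v, 12, 13), (20, v, 23, 5), (20, v, 8, 10), (20, y, 12, 13), (20, y, 23, 5), (20, y, 8, 10), (22, k, 10, 34), (22, k, 29, 17), (22, k, 8, 13), (22, u, 10, 34), (22, u, 29, 17), (22, u, 8, 13), (22, w, 10, 34), (22, w, 29, 17), (22, w, 8, 13), (29, c, 9, 6), (29, k, 9, 6)}
π_{G, A} gives {(10, 22), (12, 20), (23, 20), (29, 22), (8, 20), (8, 22), (9, 29)} (13 duplicate(s) eliminated).

{(10, 22), (12, 20), (23, 20), (29, 22), (8, 20), (8, 22), (9, 29)}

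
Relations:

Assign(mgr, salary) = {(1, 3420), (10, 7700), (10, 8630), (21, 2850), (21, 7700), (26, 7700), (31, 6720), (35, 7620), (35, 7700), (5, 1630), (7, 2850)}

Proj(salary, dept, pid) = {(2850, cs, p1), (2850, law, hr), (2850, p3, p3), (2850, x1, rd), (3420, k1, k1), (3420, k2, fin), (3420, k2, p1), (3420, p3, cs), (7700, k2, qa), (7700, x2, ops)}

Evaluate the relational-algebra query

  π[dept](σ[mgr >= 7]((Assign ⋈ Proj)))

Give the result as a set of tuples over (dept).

Assign ⋈ Proj (natural join on salary): {(1, 3420, k1, k1), (1, 3420, k2, fin), (1, 3420, k2, p1), (1, 3420, p3, cs), (10, 7700, k2, qa), (10, 7700, x2, ops), (21, 2850, cs, p1), (21, 2850, law, hr), (21, 2850, p3, p3), (21, 2850, x1, rd), (21, 7700, k2, qa), (21, 7700, x2, ops), (26, 7700, k2, qa), (26, 7700, x2, ops), (35, 7700, k2, qa), (35, 7700, x2, ops), (7, 2850, cs, p1), (7, 2850, law, hr), (7, 2850, p3, p3), (7, 2850, x1, rd)}
Apply σ_{mgr >= 7}; surviving tuples: {(10, 7700, k2, qa), (10, 7700, x2, ops), (21, 2850, cs, p1), (21, 2850, law, hr), (21, 2850, p3, p3), (21, 2850, x1, rd), (21, 7700, k2, qa), (21, 7700, x2, ops), (26, 7700, k2, qa), (26, 7700, x2, ops), (35, 7700, k2, qa), (35, 7700, x2, ops), (7, 2850, cs, p1), (7, 2850, law, hr), (7, 2850, p3, p3), (7, 2850, x1, rd)}
Projecting to dept (10 duplicate(s) eliminated): {cs, k2, law, p3, x1, x2}

{cs, k2, law, p3, x1, x2}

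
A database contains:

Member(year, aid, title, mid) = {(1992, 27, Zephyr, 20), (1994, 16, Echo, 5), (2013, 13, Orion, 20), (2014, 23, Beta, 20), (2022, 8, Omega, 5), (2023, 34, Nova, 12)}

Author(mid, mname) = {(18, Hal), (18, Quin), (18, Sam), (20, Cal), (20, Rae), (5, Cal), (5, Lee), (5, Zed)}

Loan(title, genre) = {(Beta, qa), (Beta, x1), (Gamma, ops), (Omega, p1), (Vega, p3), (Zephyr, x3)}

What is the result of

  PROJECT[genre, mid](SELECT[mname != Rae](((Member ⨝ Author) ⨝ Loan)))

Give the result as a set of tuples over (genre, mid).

{(p1, 5), (qa, 20), (x1, 20), (x3, 20)}

Natural join on mid: {(1992, 27, Zephyr, 20, Cal), (1992, 27, Zephyr, 20, Rae), (1994, 16, Echo, 5, Cal), (1994, 16, Echo, 5, Lee), (1994, 16, Echo, 5, Zed), (2013, 13, Orion, 20, Cal), (2013, 13, Orion, 20, Rae), (2014, 23, Beta, 20, Cal), (2014, 23, Beta, 20, Rae), (2022, 8, Omega, 5, Cal), (2022, 8, Omega, 5, Lee), (2022, 8, Omega, 5, Zed)}
Natural join on title: {(1992, 27, Zephyr, 20, Cal, x3), (1992, 27, Zephyr, 20, Rae, x3), (2014, 23, Beta, 20, Cal, qa), (2014, 23, Beta, 20, Cal, x1), (2014, 23, Beta, 20, Rae, qa), (2014, 23, Beta, 20, Rae, x1), (2022, 8, Omega, 5, Cal, p1), (2022, 8, Omega, 5, Lee, p1), (2022, 8, Omega, 5, Zed, p1)}
σ[mname != Rae]: keep tuples satisfying mname != Rae → {(1992, 27, Zephyr, 20, Cal, x3), (2014, 23, Beta, 20, Cal, qa), (2014, 23, Beta, 20, Cal, x1), (2022, 8, Omega, 5, Cal, p1), (2022, 8, Omega, 5, Lee, p1), (2022, 8, Omega, 5, Zed, p1)}
π[genre, mid]: project onto (genre, mid) (2 duplicate(s) eliminated) → {(p1, 5), (qa, 20), (x1, 20), (x3, 20)}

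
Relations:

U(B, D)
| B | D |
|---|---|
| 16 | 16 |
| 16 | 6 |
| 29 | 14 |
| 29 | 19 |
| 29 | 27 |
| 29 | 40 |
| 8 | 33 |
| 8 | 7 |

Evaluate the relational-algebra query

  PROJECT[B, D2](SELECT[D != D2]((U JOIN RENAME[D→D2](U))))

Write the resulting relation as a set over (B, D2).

ρ[D→D2]: schema becomes (B, D2); tuples unchanged.
Natural join on B: {(16, 16, 16), (16, 16, 6), (16, 6, 16), (16, 6, 6), (29, 14, 14), (29, 14, 19), (29, 14, 27), (29, 14, 40), (29, 19, 14), (29, 19, 19), (29, 19, 27), (29, 19, 40), (29, 27, 14), (29, 27, 19), (29, 27, 27), (29, 27, 40), (29, 40, 14), (29, 40, 19), (29, 40, 27), (29, 40, 40), (8, 33, 33), (8, 33, 7), (8, 7, 33), (8, 7, 7)}
Selection D != D2: {(16, 16, 6), (16, 6, 16), (29, 14, 19), (29, 14, 27), (29, 14, 40), (29, 19, 14), (29, 19, 27), (29, 19, 40), (29, 27, 14), (29, 27, 19), (29, 27, 40), (29, 40, 14), (29, 40, 19), (29, 40, 27), (8, 33, 7), (8, 7, 33)}
Keep only column(s) B, D2 (8 duplicate(s) eliminated): {(16, 16), (16, 6), (29, 14), (29, 19), (29, 27), (29, 40), (8, 33), (8, 7)}

{(16, 16), (16, 6), (29, 14), (29, 19), (29, 27), (29, 40), (8, 33), (8, 7)}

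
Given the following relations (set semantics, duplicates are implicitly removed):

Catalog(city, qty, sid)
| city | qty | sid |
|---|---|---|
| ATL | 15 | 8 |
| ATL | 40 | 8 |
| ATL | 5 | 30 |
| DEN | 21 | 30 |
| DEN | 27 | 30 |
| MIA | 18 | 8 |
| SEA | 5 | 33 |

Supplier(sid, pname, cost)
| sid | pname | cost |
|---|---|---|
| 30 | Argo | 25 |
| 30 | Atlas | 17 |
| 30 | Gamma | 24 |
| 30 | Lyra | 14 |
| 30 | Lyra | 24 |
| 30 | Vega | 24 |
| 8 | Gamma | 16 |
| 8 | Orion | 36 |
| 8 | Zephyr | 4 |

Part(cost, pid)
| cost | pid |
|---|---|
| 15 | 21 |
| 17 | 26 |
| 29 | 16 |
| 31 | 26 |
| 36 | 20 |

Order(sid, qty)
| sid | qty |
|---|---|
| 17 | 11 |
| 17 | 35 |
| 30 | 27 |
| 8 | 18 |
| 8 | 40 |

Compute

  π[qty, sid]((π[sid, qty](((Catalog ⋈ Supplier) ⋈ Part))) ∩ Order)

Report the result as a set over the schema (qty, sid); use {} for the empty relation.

Joining Catalog and Supplier on sid yields {(ATL, 15, 8, Gamma, 16), (ATL, 15, 8, Orion, 36), (ATL, 15, 8, Zephyr, 4), (ATL, 40, 8, Gamma, 16), (ATL, 40, 8, Orion, 36), (ATL, 40, 8, Zephyr, 4), (ATL, 5, 30, Argo, 25), (ATL, 5, 30, Atlas, 17), (ATL, 5, 30, Gamma, 24), (ATL, 5, 30, Lyra, 14), (ATL, 5, 30, Lyra, 24), (ATL, 5, 30, Vega, 24), (DEN, 21, 30, Argo, 25), (DEN, 21, 30, Atlas, 17), (DEN, 21, 30, Gamma, 24), (DEN, 21, 30, Lyra, 14), (DEN, 21, 30, Lyra, 24), (DEN, 21, 30, Vega, 24), (DEN, 27, 30, Argo, 25), (DEN, 27, 30, Atlas, 17), (DEN, 27, 30, Gamma, 24), (DEN, 27, 30, Lyra, 14), (DEN, 27, 30, Lyra, 24), (DEN, 27, 30, Vega, 24), (MIA, 18, 8, Gamma, 16), (MIA, 18, 8, Orion, 36), (MIA, 18, 8, Zephyr, 4)}.
Joining (Catalog ⋈ Supplier) and Part on cost yields {(ATL, 15, 8, Orion, 36, 20), (ATL, 40, 8, Orion, 36, 20), (ATL, 5, 30, Atlas, 17, 26), (DEN, 21, 30, Atlas, 17, 26), (DEN, 27, 30, Atlas, 17, 26), (MIA, 18, 8, Orion, 36, 20)}.
π_{sid, qty} gives {(30, 21), (30, 27), (30, 5), (8, 15), (8, 18), (8, 40)}.
Set intersection of the two operands is {(30, 27), (8, 18), (8, 40)}.
π_{qty, sid} gives {(18, 8), (27, 30), (40, 8)}.

{(18, 8), (27, 30), (40, 8)}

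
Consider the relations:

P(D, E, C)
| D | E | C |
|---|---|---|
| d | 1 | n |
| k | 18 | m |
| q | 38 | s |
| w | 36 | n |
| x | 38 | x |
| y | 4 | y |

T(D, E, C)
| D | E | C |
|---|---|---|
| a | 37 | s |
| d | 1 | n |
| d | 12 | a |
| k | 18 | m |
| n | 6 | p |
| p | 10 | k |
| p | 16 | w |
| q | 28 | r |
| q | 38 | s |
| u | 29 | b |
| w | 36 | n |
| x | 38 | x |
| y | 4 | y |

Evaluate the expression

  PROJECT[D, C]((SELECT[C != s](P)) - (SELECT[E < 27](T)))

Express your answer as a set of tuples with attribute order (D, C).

Apply σ_{C != s}; surviving tuples: {(d, 1, n), (k, 18, m), (w, 36, n), (x, 38, x), (y, 4, y)}
Apply σ_{E < 27}; surviving tuples: {(d, 1, n), (d, 12, a), (k, 18, m), (n, 6, p), (p, 10, k), (p, 16, w), (y, 4, y)}
Difference: {(d, 1, n), (k, 18, m), (w, 36, n), (x, 38, x), (y, 4, y)} with {(d, 1, n), (d, 12, a), (k, 18, m), (n, 6, p), (p, 10, k), (p, 16, w), (y, 4, y)} → {(w, 36, n), (x, 38, x)}
π_{D, C} gives {(w, n), (x, x)}.

{(w, n), (x, x)}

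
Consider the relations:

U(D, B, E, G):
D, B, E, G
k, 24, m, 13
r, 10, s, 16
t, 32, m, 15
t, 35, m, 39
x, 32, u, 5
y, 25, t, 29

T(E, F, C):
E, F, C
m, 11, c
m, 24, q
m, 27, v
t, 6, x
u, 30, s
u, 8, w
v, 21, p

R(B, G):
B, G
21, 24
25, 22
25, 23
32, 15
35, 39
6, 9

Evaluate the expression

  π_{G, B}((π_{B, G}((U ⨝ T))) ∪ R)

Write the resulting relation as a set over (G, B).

{(13, 24), (15, 32), (22, 25), (23, 25), (24, 21), (29, 25), (39, 35), (5, 32), (9, 6)}

U ⋈ T (natural join on E): {(k, 24, m, 13, 11, c), (k, 24, m, 13, 24, q), (k, 24, m, 13, 27, v), (t, 32, m, 15, 11, c), (t, 32, m, 15, 24, q), (t, 32, m, 15, 27, v), (t, 35, m, 39, 11, c), (t, 35, m, 39, 24, q), (t, 35, m, 39, 27, v), (x, 32, u, 5, 30, s), (x, 32, u, 5, 8, w), (y, 25, t, 29, 6, x)}
Projecting to B, G (7 duplicate(s) eliminated): {(24, 13), (25, 29), (32, 15), (32, 5), (35, 39)}
Union: {(24, 13), (25, 29), (32, 15), (32, 5), (35, 39)} with {(21, 24), (25, 22), (25, 23), (32, 15), (35, 39), (6, 9)} → {(21, 24), (24, 13), (25, 22), (25, 23), (25, 29), (32, 15), (32, 5), (35, 39), (6, 9)}
Projecting to G, B: {(13, 24), (15, 32), (22, 25), (23, 25), (24, 21), (29, 25), (39, 35), (5, 32), (9, 6)}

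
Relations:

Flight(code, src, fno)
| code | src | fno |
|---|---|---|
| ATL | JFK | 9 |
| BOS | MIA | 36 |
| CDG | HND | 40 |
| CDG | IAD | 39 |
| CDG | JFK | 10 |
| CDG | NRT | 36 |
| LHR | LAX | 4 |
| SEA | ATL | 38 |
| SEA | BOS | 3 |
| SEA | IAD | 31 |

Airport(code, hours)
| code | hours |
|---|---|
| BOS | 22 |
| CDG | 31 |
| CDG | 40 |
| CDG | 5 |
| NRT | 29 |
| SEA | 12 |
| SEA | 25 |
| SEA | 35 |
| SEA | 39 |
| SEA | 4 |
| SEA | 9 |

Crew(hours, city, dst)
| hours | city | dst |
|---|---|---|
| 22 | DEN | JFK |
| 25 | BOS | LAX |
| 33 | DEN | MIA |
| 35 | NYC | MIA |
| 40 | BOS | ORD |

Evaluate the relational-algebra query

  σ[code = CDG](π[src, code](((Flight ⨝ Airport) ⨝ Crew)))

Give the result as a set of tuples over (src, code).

Flight ⋈ Airport (natural join on code): {(BOS, MIA, 36, 22), (CDG, HND, 40, 31), (CDG, HND, 40, 40), (CDG, HND, 40, 5), (CDG, IAD, 39, 31), (CDG, IAD, 39, 40), (CDG, IAD, 39, 5), (CDG, JFK, 10, 31), (CDG, JFK, 10, 40), (CDG, JFK, 10, 5), (CDG, NRT, 36, 31), (CDG, NRT, 36, 40), (CDG, NRT, 36, 5), (SEA, ATL, 38, 12), (SEA, ATL, 38, 25), (SEA, ATL, 38, 35), (SEA, ATL, 38, 39), (SEA, ATL, 38, 4), (SEA, ATL, 38, 9), (SEA, BOS, 3, 12), (SEA, BOS, 3, 25), (SEA, BOS, 3, 35), (SEA, BOS, 3, 39), (SEA, BOS, 3, 4), (SEA, BOS, 3, 9), (SEA, IAD, 31, 12), (SEA, IAD, 31, 25), (SEA, IAD, 31, 35), (SEA, IAD, 31, 39), (SEA, IAD, 31, 4), (SEA, IAD, 31, 9)}
(Flight ⨝ Airport) ⋈ Crew (natural join on hours): {(BOS, MIA, 36, 22, DEN, JFK), (CDG, HND, 40, 40, BOS, ORD), (CDG, IAD, 39, 40, BOS, ORD), (CDG, JFK, 10, 40, BOS, ORD), (CDG, NRT, 36, 40, BOS, ORD), (SEA, ATL, 38, 25, BOS, LAX), (SEA, ATL, 38, 35, NYC, MIA), (SEA, BOS, 3, 25, BOS, LAX), (SEA, BOS, 3, 35, NYC, MIA), (SEA, IAD, 31, 25, BOS, LAX), (SEA, IAD, 31, 35, NYC, MIA)}
π_{src, code} gives {(ATL, SEA), (BOS, SEA), (HND, CDG), (IAD, CDG), (IAD, SEA), (JFK, CDG), (MIA, BOS), (NRT, CDG)} (3 duplicate(s) eliminated).
Selection code = CDG: {(HND, CDG), (IAD, CDG), (JFK, CDG), (NRT, CDG)}

{(HND, CDG), (IAD, CDG), (JFK, CDG), (NRT, CDG)}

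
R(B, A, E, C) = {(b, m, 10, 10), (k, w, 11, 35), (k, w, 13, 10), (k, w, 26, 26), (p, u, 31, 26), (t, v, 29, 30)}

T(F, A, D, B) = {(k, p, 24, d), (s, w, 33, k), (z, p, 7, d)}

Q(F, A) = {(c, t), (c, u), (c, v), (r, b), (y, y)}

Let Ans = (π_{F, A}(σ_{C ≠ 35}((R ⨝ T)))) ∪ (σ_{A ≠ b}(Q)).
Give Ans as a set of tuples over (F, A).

{(c, t), (c, u), (c, v), (s, w), (y, y)}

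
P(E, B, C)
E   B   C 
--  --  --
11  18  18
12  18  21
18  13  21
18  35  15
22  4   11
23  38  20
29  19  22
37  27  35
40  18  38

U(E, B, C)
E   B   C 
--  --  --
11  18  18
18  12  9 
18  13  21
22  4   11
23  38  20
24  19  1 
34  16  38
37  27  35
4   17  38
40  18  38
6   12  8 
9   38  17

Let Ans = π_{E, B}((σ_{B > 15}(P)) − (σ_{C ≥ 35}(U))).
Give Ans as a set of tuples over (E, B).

Filtering on B > 15 leaves {(11, 18, 18), (12, 18, 21), (18, 35, 15), (23, 38, 20), (29, 19, 22), (37, 27, 35), (40, 18, 38)}.
Filtering on C ≥ 35 leaves {(34, 16, 38), (37, 27, 35), (4, 17, 38), (40, 18, 38)}.
Difference: {(11, 18, 18), (12, 18, 21), (18, 35, 15), (23, 38, 20), (29, 19, 22), (37, 27, 35), (40, 18, 38)} with {(34, 16, 38), (37, 27, 35), (4, 17, 38), (40, 18, 38)} → {(11, 18, 18), (12, 18, 21), (18, 35, 15), (23, 38, 20), (29, 19, 22)}
π_{E, B} gives {(11, 18), (12, 18), (18, 35), (23, 38), (29, 19)}.

{(11, 18), (12, 18), (18, 35), (23, 38), (29, 19)}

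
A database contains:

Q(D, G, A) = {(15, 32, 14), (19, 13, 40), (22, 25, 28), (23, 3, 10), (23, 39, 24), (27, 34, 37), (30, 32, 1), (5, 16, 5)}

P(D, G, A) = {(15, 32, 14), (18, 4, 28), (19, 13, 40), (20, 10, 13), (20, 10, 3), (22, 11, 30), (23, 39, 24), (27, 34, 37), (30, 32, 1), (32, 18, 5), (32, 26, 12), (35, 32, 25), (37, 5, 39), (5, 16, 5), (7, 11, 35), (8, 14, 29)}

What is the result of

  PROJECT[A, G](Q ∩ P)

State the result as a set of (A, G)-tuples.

{(1, 32), (14, 32), (24, 39), (37, 34), (40, 13), (5, 16)}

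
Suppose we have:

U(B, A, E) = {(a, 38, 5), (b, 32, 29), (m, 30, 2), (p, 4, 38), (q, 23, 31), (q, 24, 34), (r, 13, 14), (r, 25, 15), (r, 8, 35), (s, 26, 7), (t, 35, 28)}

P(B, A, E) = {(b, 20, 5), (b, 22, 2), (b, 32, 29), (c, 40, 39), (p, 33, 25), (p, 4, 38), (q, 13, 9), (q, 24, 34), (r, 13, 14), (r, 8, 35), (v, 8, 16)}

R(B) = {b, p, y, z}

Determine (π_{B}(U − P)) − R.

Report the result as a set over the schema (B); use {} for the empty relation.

{a, m, q, r, s, t}

Taking the difference: {(a, 38, 5), (m, 30, 2), (q, 23, 31), (r, 25, 15), (s, 26, 7), (t, 35, 28)}
Keep only column(s) B: {a, m, q, r, s, t}
Taking the difference: {a, m, q, r, s, t}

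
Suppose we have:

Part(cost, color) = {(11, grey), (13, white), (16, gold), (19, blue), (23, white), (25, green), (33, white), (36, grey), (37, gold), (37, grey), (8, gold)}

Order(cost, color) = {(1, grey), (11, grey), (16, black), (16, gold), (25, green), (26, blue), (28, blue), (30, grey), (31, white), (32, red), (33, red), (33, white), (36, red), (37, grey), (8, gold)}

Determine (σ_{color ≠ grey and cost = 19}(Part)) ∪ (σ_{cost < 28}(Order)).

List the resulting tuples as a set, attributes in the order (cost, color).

σ[color ≠ grey and cost = 19]: keep tuples satisfying color ≠ grey and cost = 19 → {(19, blue)}
σ[cost < 28]: keep tuples satisfying cost < 28 → {(1, grey), (11, grey), (16, black), (16, gold), (25, green), (26, blue), (8, gold)}
Set union of the two operands is {(1, grey), (11, grey), (16, black), (16, gold), (19, blue), (25, green), (26, blue), (8, gold)}.

{(1, grey), (11, grey), (16, black), (16, gold), (19, blue), (25, green), (26, blue), (8, gold)}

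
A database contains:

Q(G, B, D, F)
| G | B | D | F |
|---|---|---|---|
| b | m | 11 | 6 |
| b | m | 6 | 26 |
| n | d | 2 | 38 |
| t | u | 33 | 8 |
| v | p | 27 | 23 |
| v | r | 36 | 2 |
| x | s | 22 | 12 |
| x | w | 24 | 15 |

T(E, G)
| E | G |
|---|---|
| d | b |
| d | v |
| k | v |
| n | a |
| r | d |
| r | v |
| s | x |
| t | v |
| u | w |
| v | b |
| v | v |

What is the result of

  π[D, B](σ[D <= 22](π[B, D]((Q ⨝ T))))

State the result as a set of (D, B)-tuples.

{(11, m), (22, s), (6, m)}

Natural join on G: {(b, m, 11, 6, d), (b, m, 11, 6, v), (b, m, 6, 26, d), (b, m, 6, 26, v), (v, p, 27, 23, d), (v, p, 27, 23, k), (v, p, 27, 23, r), (v, p, 27, 23, t), (v, p, 27, 23, v), (v, r, 36, 2, d), (v, r, 36, 2, k), (v, r, 36, 2, r), (v, r, 36, 2, t), (v, r, 36, 2, v), (x, s, 22, 12, s), (x, w, 24, 15, s)}
π[B, D]: project onto (B, D) (10 duplicate(s) eliminated) → {(m, 11), (m, 6), (p, 27), (r, 36), (s, 22), (w, 24)}
Filtering on D <= 22 leaves {(m, 11), (m, 6), (s, 22)}.
π[D, B]: project onto (D, B) → {(11, m), (22, s), (6, m)}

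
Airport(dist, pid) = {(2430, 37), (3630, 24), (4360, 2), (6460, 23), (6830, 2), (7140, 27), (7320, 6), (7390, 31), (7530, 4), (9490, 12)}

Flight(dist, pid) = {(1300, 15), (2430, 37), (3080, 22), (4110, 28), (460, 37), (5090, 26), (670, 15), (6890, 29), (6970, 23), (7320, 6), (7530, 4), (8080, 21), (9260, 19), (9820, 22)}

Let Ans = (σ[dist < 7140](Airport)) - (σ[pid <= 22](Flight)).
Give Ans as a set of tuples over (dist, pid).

Filtering on dist < 7140 leaves {(2430, 37), (3630, 24), (4360, 2), (6460, 23), (6830, 2)}.
Filtering on pid <= 22 leaves {(1300, 15), (3080, 22), (670, 15), (7320, 6), (7530, 4), (8080, 21), (9260, 19), (9820, 22)}.
Taking the difference: {(2430, 37), (3630, 24), (4360, 2), (6460, 23), (6830, 2)}

{(2430, 37), (3630, 24), (4360, 2), (6460, 23), (6830, 2)}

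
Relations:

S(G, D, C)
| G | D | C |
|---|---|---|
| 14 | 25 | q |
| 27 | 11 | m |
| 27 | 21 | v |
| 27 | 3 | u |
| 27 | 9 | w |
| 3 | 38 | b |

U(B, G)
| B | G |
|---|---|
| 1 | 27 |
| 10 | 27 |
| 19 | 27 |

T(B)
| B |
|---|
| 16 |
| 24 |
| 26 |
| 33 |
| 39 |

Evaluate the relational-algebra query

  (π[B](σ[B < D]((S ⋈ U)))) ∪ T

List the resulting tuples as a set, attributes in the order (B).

Natural join on G: {(27, 11, m, 1), (27, 11, m, 10), (27, 11, m, 19), (27, 21, v, 1), (27, 21, v, 10), (27, 21, v, 19), (27, 3, u, 1), (27, 3, u, 10), (27, 3, u, 19), (27, 9, w, 1), (27, 9, w, 10), (27, 9, w, 19)}
Apply σ_{B < D}; surviving tuples: {(27, 11, m, 1), (27, 11, m, 10), (27, 21, v, 1), (27, 21, v, 10), (27, 21, v, 19), (27, 3, u, 1), (27, 9, w, 1)}
π[B]: project onto (B) (4 duplicate(s) eliminated) → {1, 10, 19}
Union: {1, 10, 19} with {16, 24, 26, 33, 39} → {1, 10, 16, 19, 24, 26, 33, 39}

{1, 10, 16, 19, 24, 26, 33, 39}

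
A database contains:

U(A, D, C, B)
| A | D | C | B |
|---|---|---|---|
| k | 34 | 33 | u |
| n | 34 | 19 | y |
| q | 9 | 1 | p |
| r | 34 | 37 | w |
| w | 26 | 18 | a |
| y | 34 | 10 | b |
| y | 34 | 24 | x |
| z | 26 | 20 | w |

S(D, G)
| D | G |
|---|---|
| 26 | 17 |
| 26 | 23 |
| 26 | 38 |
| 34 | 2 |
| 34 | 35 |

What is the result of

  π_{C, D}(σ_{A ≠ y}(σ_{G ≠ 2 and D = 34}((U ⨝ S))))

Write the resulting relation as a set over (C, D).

Natural join on D: {(k, 34, 33, u, 2), (k, 34, 33, u, 35), (n, 34, 19, y, 2), (n, 34, 19, y, 35), (r, 34, 37, w, 2), (r, 34, 37, w, 35), (w, 26, 18, a, 17), (w, 26, 18, a, 23), (w, 26, 18, a, 38), (y, 34, 10, b, 2), (y, 34, 10, b, 35), (y, 34, 24, x, 2), (y, 34, 24, x, 35), (z, 26, 20, w, 17), (z, 26, 20, w, 23), (z, 26, 20, w, 38)}
σ[G ≠ 2 and D = 34]: keep tuples satisfying G ≠ 2 and D = 34 → {(k, 34, 33, u, 35), (n, 34, 19, y, 35), (r, 34, 37, w, 35), (y, 34, 10, b, 35), (y, 34, 24, x, 35)}
σ[A ≠ y]: keep tuples satisfying A ≠ y → {(k, 34, 33, u, 35), (n, 34, 19, y, 35), (r, 34, 37, w, 35)}
Keep only column(s) C, D: {(19, 34), (33, 34), (37, 34)}

{(19, 34), (33, 34), (37, 34)}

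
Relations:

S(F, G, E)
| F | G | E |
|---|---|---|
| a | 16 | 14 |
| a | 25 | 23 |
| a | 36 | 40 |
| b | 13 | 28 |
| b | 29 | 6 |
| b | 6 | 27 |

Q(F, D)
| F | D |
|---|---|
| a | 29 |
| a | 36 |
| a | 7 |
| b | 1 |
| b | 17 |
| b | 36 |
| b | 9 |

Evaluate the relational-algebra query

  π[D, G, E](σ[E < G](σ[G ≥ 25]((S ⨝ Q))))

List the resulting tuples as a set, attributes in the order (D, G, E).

S ⋈ Q (natural join on F): {(a, 16, 14, 29), (a, 16, 14, 36), (a, 16, 14, 7), (a, 25, 23, 29), (a, 25, 23, 36), (a, 25, 23, 7), (a, 36, 40, 29), (a, 36, 40, 36), (a, 36, 40, 7), (b, 13, 28, 1), (b, 13, 28, 17), (b, 13, 28, 36), (b, 13, 28, 9), (b, 29, 6, 1), (b, 29, 6, 17), (b, 29, 6, 36), (b, 29, 6, 9), (b, 6, 27, 1), (b, 6, 27, 17), (b, 6, 27, 36), (b, 6, 27, 9)}
σ[G ≥ 25]: keep tuples satisfying G ≥ 25 → {(a, 25, 23, 29), (a, 25, 23, 36), (a, 25, 23, 7), (a, 36, 40, 29), (a, 36, 40, 36), (a, 36, 40, 7), (b, 29, 6, 1), (b, 29, 6, 17), (b, 29, 6, 36), (b, 29, 6, 9)}
σ[E < G]: keep tuples satisfying E < G → {(a, 25, 23, 29), (a, 25, 23, 36), (a, 25, 23, 7), (b, 29, 6, 1), (b, 29, 6, 17), (b, 29, 6, 36), (b, 29, 6, 9)}
π_{D, G, E} gives {(1, 29, 6), (17, 29, 6), (29, 25, 23), (36, 25, 23), (36, 29, 6), (7, 25, 23), (9, 29, 6)}.

{(1, 29, 6), (17, 29, 6), (29, 25, 23), (36, 25, 23), (36, 29, 6), (7, 25, 23), (9, 29, 6)}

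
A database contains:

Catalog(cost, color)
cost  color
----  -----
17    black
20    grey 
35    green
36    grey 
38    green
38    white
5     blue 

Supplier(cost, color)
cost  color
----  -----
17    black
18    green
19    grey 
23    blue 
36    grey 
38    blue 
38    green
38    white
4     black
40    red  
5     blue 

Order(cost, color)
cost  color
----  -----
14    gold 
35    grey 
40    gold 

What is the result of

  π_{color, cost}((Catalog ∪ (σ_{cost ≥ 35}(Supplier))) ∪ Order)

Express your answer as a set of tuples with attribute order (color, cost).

{(black, 17), (blue, 38), (blue, 5), (gold, 14), (gold, 40), (green, 35), (green, 38), (grey, 20), (grey, 35), (grey, 36), (red, 40), (white, 38)}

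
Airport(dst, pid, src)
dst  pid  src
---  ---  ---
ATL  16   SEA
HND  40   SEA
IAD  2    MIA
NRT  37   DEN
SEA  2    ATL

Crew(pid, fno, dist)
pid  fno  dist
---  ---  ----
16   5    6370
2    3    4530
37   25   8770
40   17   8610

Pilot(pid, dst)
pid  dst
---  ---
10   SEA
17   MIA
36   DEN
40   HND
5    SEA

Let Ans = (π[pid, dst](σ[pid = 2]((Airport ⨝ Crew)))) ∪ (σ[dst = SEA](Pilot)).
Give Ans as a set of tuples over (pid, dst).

{(10, SEA), (2, IAD), (2, SEA), (5, SEA)}

Joining Airport and Crew on pid yields {(ATL, 16, SEA, 5, 6370), (HND, 40, SEA, 17, 8610), (IAD, 2, MIA, 3, 4530), (NRT, 37, DEN, 25, 8770), (SEA, 2, ATL, 3, 4530)}.
Filtering on pid = 2 leaves {(IAD, 2, MIA, 3, 4530), (SEA, 2, ATL, 3, 4530)}.
π_{pid, dst} gives {(2, IAD), (2, SEA)}.
Filtering on dst = SEA leaves {(10, SEA), (5, SEA)}.
Set union of the two operands is {(10, SEA), (2, IAD), (2, SEA), (5, SEA)}.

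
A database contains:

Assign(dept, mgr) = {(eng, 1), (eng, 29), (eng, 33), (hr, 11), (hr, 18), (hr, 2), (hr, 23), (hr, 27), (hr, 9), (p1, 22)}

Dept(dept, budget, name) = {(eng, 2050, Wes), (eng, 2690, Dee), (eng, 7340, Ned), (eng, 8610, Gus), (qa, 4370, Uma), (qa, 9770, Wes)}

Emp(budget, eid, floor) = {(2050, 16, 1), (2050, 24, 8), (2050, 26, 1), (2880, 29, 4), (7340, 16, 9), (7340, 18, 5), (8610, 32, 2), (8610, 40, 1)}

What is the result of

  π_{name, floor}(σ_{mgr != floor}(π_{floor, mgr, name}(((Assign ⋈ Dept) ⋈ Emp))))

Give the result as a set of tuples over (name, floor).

{(Gus, 1), (Gus, 2), (Ned, 5), (Ned, 9), (Wes, 1), (Wes, 8)}

Assign ⋈ Dept (natural join on dept): {(eng, 1, 2050, Wes), (eng, 1, 2690, Dee), (eng, 1, 7340, Ned), (eng, 1, 8610, Gus), (eng, 29, 2050, Wes), (eng, 29, 2690, Dee), (eng, 29, 7340, Ned), (eng, 29, 8610, Gus), (eng, 33, 2050, Wes), (eng, 33, 2690, Dee), (eng, 33, 7340, Ned), (eng, 33, 8610, Gus)}
(Assign ⋈ Dept) ⋈ Emp (natural join on budget): {(eng, 1, 2050, Wes, 16, 1), (eng, 1, 2050, Wes, 24, 8), (eng, 1, 2050, Wes, 26, 1), (eng, 1, 7340, Ned, 16, 9), (eng, 1, 7340, Ned, 18, 5), (eng, 1, 8610, Gus, 32, 2), (eng, 1, 8610, Gus, 40, 1), (eng, 29, 2050, Wes, 16, 1), (eng, 29, 2050, Wes, 24, 8), (eng, 29, 2050, Wes, 26, 1), (eng, 29, 7340, Ned, 16, 9), (eng, 29, 7340, Ned, 18, 5), (eng, 29, 8610, Gus, 32, 2), (eng, 29, 8610, Gus, 40, 1), (eng, 33, 2050, Wes, 16, 1), (eng, 33, 2050, Wes, 24, 8), (eng, 33, 2050, Wes, 26, 1), (eng, 33, 7340, Ned, 16, 9), (eng, 33, 7340, Ned, 18, 5), (eng, 33, 8610, Gus, 32, 2), (eng, 33, 8610, Gus, 40, 1)}
Projecting to floor, mgr, name (3 duplicate(s) eliminated): {(1, 1, Gus), (1, 1, Wes), (1, 29, Gus), (1, 29, Wes), (1, 33, Gus), (1, 33, Wes), (2, 1, Gus), (2, 29, Gus), (2, 33, Gus), (5, 1, Ned), (5, 29, Ned), (5, 33, Ned), (8, 1, Wes), (8, 29, Wes), (8, 33, Wes), (9, 1, Ned), (9, 29, Ned), (9, 33, Ned)}
Filtering on mgr != floor leaves {(1, 29, Gus), (1, 29, Wes), (1, 33, Gus), (1, 33, Wes), (2, 1, Gus), (2, 29, Gus), (2, 33, Gus), (5, 1, Ned), (5, 29, Ned), (5, 33, Ned), (8, 1, Wes), (8, 29, Wes), (8, 33, Wes), (9, 1, Ned), (9, 29, Ned), (9, 33, Ned)}.
Projecting to name, floor (10 duplicate(s) eliminated): {(Gus, 1), (Gus, 2), (Ned, 5), (Ned, 9), (Wes, 1), (Wes, 8)}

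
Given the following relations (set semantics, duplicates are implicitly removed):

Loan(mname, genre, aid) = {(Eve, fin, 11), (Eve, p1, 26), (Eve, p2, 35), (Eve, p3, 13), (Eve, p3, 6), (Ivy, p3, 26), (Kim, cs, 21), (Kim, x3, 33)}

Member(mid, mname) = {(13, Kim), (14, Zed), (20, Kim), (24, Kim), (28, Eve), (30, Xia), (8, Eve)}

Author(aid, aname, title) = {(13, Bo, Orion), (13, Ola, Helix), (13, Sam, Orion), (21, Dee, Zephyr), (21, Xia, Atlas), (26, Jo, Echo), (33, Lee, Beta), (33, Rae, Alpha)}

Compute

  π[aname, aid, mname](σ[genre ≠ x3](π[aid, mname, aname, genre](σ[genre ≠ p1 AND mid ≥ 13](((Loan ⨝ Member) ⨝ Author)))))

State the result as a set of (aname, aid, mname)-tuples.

{(Bo, 13, Eve), (Dee, 21, Kim), (Ola, 13, Eve), (Sam, 13, Eve), (Xia, 21, Kim)}

Natural join on mname: {(Eve, fin, 11, 28), (Eve, fin, 11, 8), (Eve, p1, 26, 28), (Eve, p1, 26, 8), (Eve, p2, 35, 28), (Eve, p2, 35, 8), (Eve, p3, 13, 28), (Eve, p3, 13, 8), (Eve, p3, 6, 28), (Eve, p3, 6, 8), (Kim, cs, 21, 13), (Kim, cs, 21, 20), (Kim, cs, 21, 24), (Kim, x3, 33, 13), (Kim, x3, 33, 20), (Kim, x3, 33, 24)}
Natural join on aid: {(Eve, p1, 26, 28, Jo, Echo), (Eve, p1, 26, 8, Jo, Echo), (Eve, p3, 13, 28, Bo, Orion), (Eve, p3, 13, 28, Ola, Helix), (Eve, p3, 13, 28, Sam, Orion), (Eve, p3, 13, 8, Bo, Orion), (Eve, p3, 13, 8, Ola, Helix), (Eve, p3, 13, 8, Sam, Orion), (Kim, cs, 21, 13, Dee, Zephyr), (Kim, cs, 21, 13, Xia, Atlas), (Kim, cs, 21, 20, Dee, Zephyr), (Kim, cs, 21, 20, Xia, Atlas), (Kim, cs, 21, 24, Dee, Zephyr), (Kim, cs, 21, 24, Xia, Atlas), (Kim, x3, 33, 13, Lee, Beta), (Kim, x3, 33, 13, Rae, Alpha), (Kim, x3, 33, 20, Lee, Beta), (Kim, x3, 33, 20, Rae, Alpha), (Kim, x3, 33, 24, Lee, Beta), (Kim, x3, 33, 24, Rae, Alpha)}
Selection genre ≠ p1 AND mid ≥ 13: {(Eve, p3, 13, 28, Bo, Orion), (Eve, p3, 13, 28, Ola, Helix), (Eve, p3, 13, 28, Sam, Orion), (Kim, cs, 21, 13, Dee, Zephyr), (Kim, cs, 21, 13, Xia, Atlas), (Kim, cs, 21, 20, Dee, Zephyr), (Kim, cs, 21, 20, Xia, Atlas), (Kim, cs, 21, 24, Dee, Zephyr), (Kim, cs, 21, 24, Xia, Atlas), (Kim, x3, 33, 13, Lee, Beta), (Kim, x3, 33, 13, Rae, Alpha), (Kim, x3, 33, 20, Lee, Beta), (Kim, x3, 33, 20, Rae, Alpha), (Kim, x3, 33, 24, Lee, Beta), (Kim, x3, 33, 24, Rae, Alpha)}
Keep only column(s) aid, mname, aname, genre (8 duplicate(s) eliminated): {(13, Eve, Bo, p3), (13, Eve, Ola, p3), (13, Eve, Sam, p3), (21, Kim, Dee, cs), (21, Kim, Xia, cs), (33, Kim, Lee, x3), (33, Kim, Rae, x3)}
Selection genre ≠ x3: {(13, Eve, Bo, p3), (13, Eve, Ola, p3), (13, Eve, Sam, p3), (21, Kim, Dee, cs), (21, Kim, Xia, cs)}
Keep only column(s) aname, aid, mname: {(Bo, 13, Eve), (Dee, 21, Kim), (Ola, 13, Eve), (Sam, 13, Eve), (Xia, 21, Kim)}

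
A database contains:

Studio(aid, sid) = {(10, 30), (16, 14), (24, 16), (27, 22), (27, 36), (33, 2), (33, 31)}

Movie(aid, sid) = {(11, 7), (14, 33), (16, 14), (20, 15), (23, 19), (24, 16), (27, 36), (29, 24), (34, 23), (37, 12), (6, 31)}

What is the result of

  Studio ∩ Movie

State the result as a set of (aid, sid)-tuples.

{(16, 14), (24, 16), (27, 36)}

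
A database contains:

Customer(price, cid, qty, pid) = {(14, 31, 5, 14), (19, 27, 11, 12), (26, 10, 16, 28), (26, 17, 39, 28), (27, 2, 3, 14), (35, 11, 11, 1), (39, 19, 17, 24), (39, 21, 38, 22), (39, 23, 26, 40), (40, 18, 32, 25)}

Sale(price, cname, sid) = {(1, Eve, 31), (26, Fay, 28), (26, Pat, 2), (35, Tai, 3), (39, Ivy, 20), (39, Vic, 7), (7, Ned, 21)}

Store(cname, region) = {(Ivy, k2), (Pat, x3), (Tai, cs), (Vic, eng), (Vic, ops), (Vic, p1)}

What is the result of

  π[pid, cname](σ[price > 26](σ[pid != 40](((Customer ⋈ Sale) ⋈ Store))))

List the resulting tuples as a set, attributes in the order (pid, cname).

{(1, Tai), (22, Ivy), (22, Vic), (24, Ivy), (24, Vic)}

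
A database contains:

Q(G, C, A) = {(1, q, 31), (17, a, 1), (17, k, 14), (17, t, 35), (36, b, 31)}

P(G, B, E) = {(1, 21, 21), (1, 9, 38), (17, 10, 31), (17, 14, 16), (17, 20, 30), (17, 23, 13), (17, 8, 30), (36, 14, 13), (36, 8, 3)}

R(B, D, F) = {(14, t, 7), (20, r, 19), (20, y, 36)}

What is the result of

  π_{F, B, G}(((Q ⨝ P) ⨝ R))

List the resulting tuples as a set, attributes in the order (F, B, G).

Q ⋈ P (natural join on G): {(1, q, 31, 21, 21), (1, q, 31, 9, 38), (17, a, 1, 10, 31), (17, a, 1, 14, 16), (17, a, 1, 20, 30), (17, a, 1, 23, 13), (17, a, 1, 8, 30), (17, k, 14, 10, 31), (17, k, 14, 14, 16), (17, k, 14, 20, 30), (17, k, 14, 23, 13), (17, k, 14, 8, 30), (17, t, 35, 10, 31), (17, t, 35, 14, 16), (17, t, 35, 20, 30), (17, t, 35, 23, 13), (17, t, 35, 8, 30), (36, b, 31, 14, 13), (36, b, 31, 8, 3)}
(Q ⨝ P) ⋈ R (natural join on B): {(17, a, 1, 14, 16, t, 7), (17, a, 1, 20, 30, r, 19), (17, a, 1, 20, 30, y, 36), (17, k, 14, 14, 16, t, 7), (17, k, 14, 20, 30, r, 19), (17, k, 14, 20, 30, y, 36), (17, t, 35, 14, 16, t, 7), (17, t, 35, 20, 30, r, 19), (17, t, 35, 20, 30, y, 36), (36, b, 31, 14, 13, t, 7)}
π[F, B, G]: project onto (F, B, G) (6 duplicate(s) eliminated) → {(19, 20, 17), (36, 20, 17), (7, 14, 17), (7, 14, 36)}

{(19, 20, 17), (36, 20, 17), (7, 14, 17), (7, 14, 36)}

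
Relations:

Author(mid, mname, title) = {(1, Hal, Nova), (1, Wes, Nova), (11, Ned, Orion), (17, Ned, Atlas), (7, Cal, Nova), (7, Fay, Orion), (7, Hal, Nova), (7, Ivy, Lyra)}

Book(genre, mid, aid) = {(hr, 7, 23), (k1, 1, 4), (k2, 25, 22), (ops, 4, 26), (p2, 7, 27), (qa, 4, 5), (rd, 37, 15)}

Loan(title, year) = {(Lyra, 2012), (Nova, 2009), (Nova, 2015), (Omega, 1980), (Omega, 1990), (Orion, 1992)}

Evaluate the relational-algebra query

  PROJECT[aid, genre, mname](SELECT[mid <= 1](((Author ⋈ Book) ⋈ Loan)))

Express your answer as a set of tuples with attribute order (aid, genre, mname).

{(4, k1, Hal), (4, k1, Wes)}

Author ⋈ Book (natural join on mid): {(1, Hal, Nova, k1, 4), (1, Wes, Nova, k1, 4), (7, Cal, Nova, hr, 23), (7, Cal, Nova, p2, 27), (7, Fay, Orion, hr, 23), (7, Fay, Orion, p2, 27), (7, Hal, Nova, hr, 23), (7, Hal, Nova, p2, 27), (7, Ivy, Lyra, hr, 23), (7, Ivy, Lyra, p2, 27)}
(Author ⋈ Book) ⋈ Loan (natural join on title): {(1, Hal, Nova, k1, 4, 2009), (1, Hal, Nova, k1, 4, 2015), (1, Wes, Nova, k1, 4, 2009), (1, Wes, Nova, k1, 4, 2015), (7, Cal, Nova, hr, 23, 2009), (7, Cal, Nova, hr, 23, 2015), (7, Cal, Nova, p2, 27, 2009), (7, Cal, Nova, p2, 27, 2015), (7, Fay, Orion, hr, 23, 1992), (7, Fay, Orion, p2, 27, 1992), (7, Hal, Nova, hr, 23, 2009), (7, Hal, Nova, hr, 23, 2015), (7, Hal, Nova, p2, 27, 2009), (7, Hal, Nova, p2, 27, 2015), (7, Ivy, Lyra, hr, 23, 2012), (7, Ivy, Lyra, p2, 27, 2012)}
σ[mid <= 1]: keep tuples satisfying mid <= 1 → {(1, Hal, Nova, k1, 4, 2009), (1, Hal, Nova, k1, 4, 2015), (1, Wes, Nova, k1, 4, 2009), (1, Wes, Nova, k1, 4, 2015)}
π[aid, genre, mname]: project onto (aid, genre, mname) (2 duplicate(s) eliminated) → {(4, k1, Hal), (4, k1, Wes)}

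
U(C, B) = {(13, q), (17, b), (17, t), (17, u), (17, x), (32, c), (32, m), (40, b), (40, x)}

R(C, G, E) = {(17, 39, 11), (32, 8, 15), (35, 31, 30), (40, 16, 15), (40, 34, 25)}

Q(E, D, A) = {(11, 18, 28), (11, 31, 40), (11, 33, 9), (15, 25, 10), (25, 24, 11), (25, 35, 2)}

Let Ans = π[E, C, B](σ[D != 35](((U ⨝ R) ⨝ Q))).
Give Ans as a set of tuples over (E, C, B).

Joining U and R on C yields {(17, b, 39, 11), (17, t, 39, 11), (17, u, 39, 11), (17, x, 39, 11), (32, c, 8, 15), (32, m, 8, 15), (40, b, 16, 15), (40, b, 34, 25), (40, x, 16, 15), (40, x, 34, 25)}.
Joining (U ⨝ R) and Q on E yields {(17, b, 39, 11, 18, 28), (17, b, 39, 11, 31, 40), (17, b, 39, 11, 33, 9), (17, t, 39, 11, 18, 28), (17, t, 39, 11, 31, 40), (17, t, 39, 11, 33, 9), (17, u, 39, 11, 18, 28), (17, u, 39, 11, 31, 40), (17, u, 39, 11, 33, 9), (17, x, 39, 11, 18, 28), (17, x, 39, 11, 31, 40), (17, x, 39, 11, 33, 9), (32, c, 8, 15, 25, 10), (32, m, 8, 15, 25, 10), (40, b, 16, 15, 25, 10), (40, b, 34, 25, 24, 11), (40, b, 34, 25, 35, 2), (40, x, 16, 15, 25, 10), (40, x, 34, 25, 24, 11), (40, x, 34, 25, 35, 2)}.
σ[D != 35]: keep tuples satisfying D != 35 → {(17, b, 39, 11, 18, 28), (17, b, 39, 11, 31, 40), (17, b, 39, 11, 33, 9), (17, t, 39, 11, 18, 28), (17, t, 39, 11, 31, 40), (17, t, 39, 11, 33, 9), (17, u, 39, 11, 18, 28), (17, u, 39, 11, 31, 40), (17, u, 39, 11, 33, 9), (17, x, 39, 11, 18, 28), (17, x, 39, 11, 31, 40), (17, x, 39, 11, 33, 9), (32, c, 8, 15, 25, 10), (32, m, 8, 15, 25, 10), (40, b, 16, 15, 25, 10), (40, b, 34, 25, 24, 11), (40, x, 16, 15, 25, 10), (40, x, 34, 25, 24, 11)}
π_{E, C, B} gives {(11, 17, b), (11, 17, t), (11, 17, u), (11, 17, x), (15, 32, c), (15, 32, m), (15, 40, b), (15, 40, x), (25, 40, b), (25, 40, x)} (8 duplicate(s) eliminated).

{(11, 17, b), (11, 17, t), (11, 17, u), (11, 17, x), (15, 32, c), (15, 32, m), (15, 40, b), (15, 40, x), (25, 40, b), (25, 40, x)}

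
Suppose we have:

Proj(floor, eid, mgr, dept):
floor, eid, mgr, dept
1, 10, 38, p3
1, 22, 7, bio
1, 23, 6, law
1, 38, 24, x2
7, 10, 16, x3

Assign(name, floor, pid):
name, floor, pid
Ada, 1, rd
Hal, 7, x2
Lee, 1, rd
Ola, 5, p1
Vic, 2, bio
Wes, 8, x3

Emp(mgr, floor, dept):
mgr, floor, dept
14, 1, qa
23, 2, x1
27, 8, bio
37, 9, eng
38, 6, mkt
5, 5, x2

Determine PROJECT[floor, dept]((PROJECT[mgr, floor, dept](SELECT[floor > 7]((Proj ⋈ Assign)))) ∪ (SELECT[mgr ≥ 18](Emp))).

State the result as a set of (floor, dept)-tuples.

Proj ⋈ Assign (natural join on floor): {(1, 10, 38, p3, Ada, rd), (1, 10, 38, p3, Lee, rd), (1, 22, 7, bio, Ada, rd), (1, 22, 7, bio, Lee, rd), (1, 23, 6, law, Ada, rd), (1, 23, 6, law, Lee, rd), (1, 38, 24, x2, Ada, rd), (1, 38, 24, x2, Lee, rd), (7, 10, 16, x3, Hal, x2)}
σ[floor > 7]: keep tuples satisfying floor > 7 → {}
Projecting to mgr, floor, dept: {}
σ[mgr ≥ 18]: keep tuples satisfying mgr ≥ 18 → {(23, 2, x1), (27, 8, bio), (37, 9, eng), (38, 6, mkt)}
Union: {} with {(23, 2, x1), (27, 8, bio), (37, 9, eng), (38, 6, mkt)} → {(23, 2, x1), (27, 8, bio), (37, 9, eng), (38, 6, mkt)}
Projecting to floor, dept: {(2, x1), (6, mkt), (8, bio), (9, eng)}

{(2, x1), (6, mkt), (8, bio), (9, eng)}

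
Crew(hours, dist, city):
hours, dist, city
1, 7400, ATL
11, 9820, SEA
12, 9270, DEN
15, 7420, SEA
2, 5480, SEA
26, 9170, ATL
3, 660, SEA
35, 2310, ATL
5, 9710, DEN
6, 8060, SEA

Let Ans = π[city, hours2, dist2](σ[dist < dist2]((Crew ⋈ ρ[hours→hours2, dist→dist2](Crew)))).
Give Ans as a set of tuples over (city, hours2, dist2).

{(ATL, 1, 7400), (ATL, 26, 9170), (DEN, 5, 9710), (SEA, 11, 9820), (SEA, 15, 7420), (SEA, 2, 5480), (SEA, 6, 8060)}

ρ[hours→hours2, dist→dist2]: schema becomes (hours2, dist2, city); tuples unchanged.
Crew ⋈ ρ[hours→hours2, dist→dist2](Crew) (natural join on city): {(1, 7400, ATL, 1, 7400), (1, 7400, ATL, 26, 9170), (1, 7400, ATL, 35, 2310), (11, 9820, SEA, 11, 9820), (11, 9820, SEA, 15, 7420), (11, 9820, SEA, 2, 5480), (11, 9820, SEA, 3, 660), (11, 9820, SEA, 6, 8060), (12, 9270, DEN, 12, 9270), (12, 9270, DEN, 5, 9710), (15, 7420, SEA, 11, 9820), (15, 7420, SEA, 15, 7420), (15, 7420, SEA, 2, 5480), (15, 7420, SEA, 3, 660), (15, 7420, SEA, 6, 8060), (2, 5480, SEA, 11, 9820), (2, 5480, SEA, 15, 7420), (2, 5480, SEA, 2, 5480), (2, 5480, SEA, 3, 660), (2, 5480, SEA, 6, 8060), (26, 9170, ATL, 1, 7400), (26, 9170, ATL, 26, 9170), (26, 9170, ATL, 35, 2310), (3, 660, SEA, 11, 9820), (3, 660, SEA, 15, 7420), (3, 660, SEA, 2, 5480), (3, 660, SEA, 3, 660), (3, 660, SEA, 6, 8060), (35, 2310, ATL, 1, 7400), (35, 2310, ATL, 26, 9170), (35, 2310, ATL, 35, 2310), (5, 9710, DEN, 12, 9270), (5, 9710, DEN, 5, 9710), (6, 8060, SEA, 11, 9820), (6, 8060, SEA, 15, 7420), (6, 8060, SEA, 2, 5480), (6, 8060, SEA, 3, 660), (6, 8060, SEA, 6, 8060)}
Filtering on dist < dist2 leaves {(1, 7400, ATL, 26, 9170), (12, 9270, DEN, 5, 9710), (15, 7420, SEA, 11, 9820), (15, 7420, SEA, 6, 8060), (2, 5480, SEA, 11, 9820), (2, 5480, SEA, 15, 7420), (2, 5480, SEA, 6, 8060), (3, 660, SEA, 11, 9820), (3, 660, SEA, 15, 7420), (3, 660, SEA, 2, 5480), (3, 660, SEA, 6, 8060), (35, 2310, ATL, 1, 7400), (35, 2310, ATL, 26, 9170), (6, 8060, SEA, 11, 9820)}.
Projecting to city, hours2, dist2 (7 duplicate(s) eliminated): {(ATL, 1, 7400), (ATL, 26, 9170), (DEN, 5, 9710), (SEA, 11, 9820), (SEA, 15, 7420), (SEA, 2, 5480), (SEA, 6, 8060)}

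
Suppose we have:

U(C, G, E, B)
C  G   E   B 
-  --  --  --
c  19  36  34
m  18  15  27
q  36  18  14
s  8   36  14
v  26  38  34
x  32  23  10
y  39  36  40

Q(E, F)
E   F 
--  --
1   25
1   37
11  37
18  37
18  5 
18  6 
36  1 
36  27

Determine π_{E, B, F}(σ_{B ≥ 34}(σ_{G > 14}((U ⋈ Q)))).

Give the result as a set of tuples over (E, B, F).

{(36, 34, 1), (36, 34, 27), (36, 40, 1), (36, 40, 27)}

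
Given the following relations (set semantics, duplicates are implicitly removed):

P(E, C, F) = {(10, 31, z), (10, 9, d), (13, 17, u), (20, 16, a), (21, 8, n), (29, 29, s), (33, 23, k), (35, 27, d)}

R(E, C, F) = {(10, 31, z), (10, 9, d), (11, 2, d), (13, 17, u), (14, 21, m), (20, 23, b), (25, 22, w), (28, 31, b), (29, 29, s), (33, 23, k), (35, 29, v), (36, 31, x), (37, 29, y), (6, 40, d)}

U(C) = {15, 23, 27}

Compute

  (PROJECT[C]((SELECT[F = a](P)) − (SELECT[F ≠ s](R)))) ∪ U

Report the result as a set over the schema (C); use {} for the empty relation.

{15, 16, 23, 27}

Filtering on F = a leaves {(20, 16, a)}.
Filtering on F ≠ s leaves {(10, 31, z), (10, 9, d), (11, 2, d), (13, 17, u), (14, 21, m), (20, 23, b), (25, 22, w), (28, 31, b), (33, 23, k), (35, 29, v), (36, 31, x), (37, 29, y), (6, 40, d)}.
Set difference of the two operands is {(20, 16, a)}.
π[C]: project onto (C) → {16}
Set union of the two operands is {15, 16, 23, 27}.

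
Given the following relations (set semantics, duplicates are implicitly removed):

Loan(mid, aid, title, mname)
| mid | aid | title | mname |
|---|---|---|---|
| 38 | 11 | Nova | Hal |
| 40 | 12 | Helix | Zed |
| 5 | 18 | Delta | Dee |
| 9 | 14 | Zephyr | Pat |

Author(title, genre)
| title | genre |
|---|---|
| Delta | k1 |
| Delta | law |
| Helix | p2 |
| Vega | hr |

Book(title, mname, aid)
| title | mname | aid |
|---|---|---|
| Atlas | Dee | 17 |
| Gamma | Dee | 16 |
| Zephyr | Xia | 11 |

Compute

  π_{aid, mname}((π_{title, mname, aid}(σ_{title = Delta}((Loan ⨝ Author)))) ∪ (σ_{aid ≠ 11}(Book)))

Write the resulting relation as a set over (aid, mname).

Joining Loan and Author on title yields {(40, 12, Helix, Zed, p2), (5, 18, Delta, Dee, k1), (5, 18, Delta, Dee, law)}.
σ[title = Delta]: keep tuples satisfying title = Delta → {(5, 18, Delta, Dee, k1), (5, 18, Delta, Dee, law)}
π_{title, mname, aid} gives {(Delta, Dee, 18)} (1 duplicate(s) eliminated).
σ[aid ≠ 11]: keep tuples satisfying aid ≠ 11 → {(Atlas, Dee, 17), (Gamma, Dee, 16)}
Taking the union: {(Atlas, Dee, 17), (Delta, Dee, 18), (Gamma, Dee, 16)}
π_{aid, mname} gives {(16, Dee), (17, Dee), (18, Dee)}.

{(16, Dee), (17, Dee), (18, Dee)}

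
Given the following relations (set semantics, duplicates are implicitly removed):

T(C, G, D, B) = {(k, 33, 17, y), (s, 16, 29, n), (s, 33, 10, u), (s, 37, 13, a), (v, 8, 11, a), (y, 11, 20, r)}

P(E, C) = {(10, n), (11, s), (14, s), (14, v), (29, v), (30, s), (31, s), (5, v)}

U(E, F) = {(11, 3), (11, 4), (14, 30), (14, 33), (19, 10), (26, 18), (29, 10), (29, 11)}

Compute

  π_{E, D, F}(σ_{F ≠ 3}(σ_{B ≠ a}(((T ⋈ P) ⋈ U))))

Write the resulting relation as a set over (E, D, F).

T ⋈ P (natural join on C): {(s, 16, 29, n, 11), (s, 16, 29, n, 14), (s, 16, 29, n, 30), (s, 16, 29, n, 31), (s, 33, 10, u, 11), (s, 33, 10, u, 14), (s, 33, 10, u, 30), (s, 33, 10, u, 31), (s, 37, 13, a, 11), (s, 37, 13, a, 14), (s, 37, 13, a, 30), (s, 37, 13, a, 31), (v, 8, 11, a, 14), (v, 8, 11, a, 29), (v, 8, 11, a, 5)}
(T ⋈ P) ⋈ U (natural join on E): {(s, 16, 29, n, 11, 3), (s, 16, 29, n, 11, 4), (s, 16, 29, n, 14, 30), (s, 16, 29, n, 14, 33), (s, 33, 10, u, 11, 3), (s, 33, 10, u, 11, 4), (s, 33, 10, u, 14, 30), (s, 33, 10, u, 14, 33), (s, 37, 13, a, 11, 3), (s, 37, 13, a, 11, 4), (s, 37, 13, a, 14, 30), (s, 37, 13, a, 14, 33), (v, 8, 11, a, 14, 30), (v, 8, 11, a, 14, 33), (v, 8, 11, a, 29, 10), (v, 8, 11, a, 29, 11)}
Apply σ_{B ≠ a}; surviving tuples: {(s, 16, 29, n, 11, 3), (s, 16, 29, n, 11, 4), (s, 16, 29, n, 14, 30), (s, 16, 29, n, 14, 33), (s, 33, 10, u, 11, 3), (s, 33, 10, u, 11, 4), (s, 33, 10, u, 14, 30), (s, 33, 10, u, 14, 33)}
Apply σ_{F ≠ 3}; surviving tuples: {(s, 16, 29, n, 11, 4), (s, 16, 29, n, 14, 30), (s, 16, 29, n, 14, 33), (s, 33, 10, u, 11, 4), (s, 33, 10, u, 14, 30), (s, 33, 10, u, 14, 33)}
π_{E, D, F} gives {(11, 10, 4), (11, 29, 4), (14, 10, 30), (14, 10, 33), (14, 29, 30), (14, 29, 33)}.

{(11, 10, 4), (11, 29, 4), (14, 10, 30), (14, 10, 33), (14, 29, 30), (14, 29, 33)}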